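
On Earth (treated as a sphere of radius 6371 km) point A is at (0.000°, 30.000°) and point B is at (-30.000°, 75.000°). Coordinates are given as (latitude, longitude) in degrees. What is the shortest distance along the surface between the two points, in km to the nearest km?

5809 km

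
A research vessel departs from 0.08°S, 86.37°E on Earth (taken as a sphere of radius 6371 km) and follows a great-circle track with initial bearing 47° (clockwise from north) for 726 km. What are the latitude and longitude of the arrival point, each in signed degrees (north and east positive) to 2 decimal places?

Angular distance δ = d/R = 726/6371 = 0.11395 rad; initial bearing θ = 0.8203 rad.
sin φ₂ = sin φ₁ cos δ + cos φ₁ sin δ cos θ = (-0.0014)(0.9935) + (1.0000)(0.1137)(0.6820) = 0.0762, so φ₂ = 4.37°.
Δλ = atan2(sin θ sin δ cos φ₁, cos δ − sin φ₁ sin φ₂) = atan2(0.0832, 0.9936) = 4.784°.
λ₂ = 86.370° + 4.784° = 91.15°.

4.37°, 91.15°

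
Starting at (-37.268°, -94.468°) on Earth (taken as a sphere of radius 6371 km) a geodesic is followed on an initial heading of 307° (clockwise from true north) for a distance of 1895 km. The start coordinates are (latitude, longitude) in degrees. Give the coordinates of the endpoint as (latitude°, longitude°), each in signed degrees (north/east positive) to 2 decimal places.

-26.01°, -109.56°

Angular distance δ = d/R = 1895/6371 = 0.29744 rad; initial bearing θ = 5.3582 rad.
sin φ₂ = sin φ₁ cos δ + cos φ₁ sin δ cos θ = (-0.6055)(0.9561) + (0.7958)(0.2931)(0.6018) = -0.4386, so φ₂ = -26.01°.
Δλ = atan2(sin θ sin δ cos φ₁, cos δ − sin φ₁ sin φ₂) = atan2(-0.1863, 0.6905) = -15.097°.
λ₂ = -94.468° − 15.097° = -109.56°.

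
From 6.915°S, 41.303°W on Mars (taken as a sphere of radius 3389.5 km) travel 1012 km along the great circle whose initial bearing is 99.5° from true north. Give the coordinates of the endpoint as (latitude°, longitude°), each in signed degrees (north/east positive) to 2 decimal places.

-9.40°, -24.20°

Angular distance δ = d/R = 1012/3389.5 = 0.29857 rad; initial bearing θ = 1.7366 rad.
sin φ₂ = sin φ₁ cos δ + cos φ₁ sin δ cos θ = (-0.1204)(0.9558) + (0.9927)(0.2942)(-0.1650) = -0.1633, so φ₂ = -9.40°.
Δλ = atan2(sin θ sin δ cos φ₁, cos δ − sin φ₁ sin φ₂) = atan2(0.2880, 0.9361) = 17.101°.
λ₂ = -41.303° + 17.101° = -24.20°.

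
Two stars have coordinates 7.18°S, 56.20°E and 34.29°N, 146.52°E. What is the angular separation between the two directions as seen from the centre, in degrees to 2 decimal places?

In radians: φ₁ = -0.1253, φ₂ = 0.5985, Δλ = 90.320° = 1.5764 rad.
cos c = sin φ₁ sin φ₂ + cos φ₁ cos φ₂ cos Δλ = (-0.1250)(0.5634) + (0.9922)(0.8262)(-0.0056) = -0.07499,
so c = arccos(-0.07499) = 1.64586 rad.
So the angular separation is 94.30°.

94.30°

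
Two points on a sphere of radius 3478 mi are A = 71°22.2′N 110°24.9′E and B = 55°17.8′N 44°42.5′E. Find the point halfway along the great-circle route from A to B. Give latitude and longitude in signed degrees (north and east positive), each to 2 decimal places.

66.79°, 67.27°

The central angle between A and B is δ = 0.5474 rad.
With f = 0.5, the slerp weights are sin((1−f)δ)/sin δ = 0.5193 and sin(fδ)/sin δ = 0.5193.
Weighted sum of the unit vectors: (0.5193)·(-0.1114,0.2994,0.9476) + (0.5193)·(0.4046,0.4005,0.8221) = (0.1523, 0.3635, 0.9191).
Converting back: φ = atan2(z, √(x²+y²)) = 66.79°, λ = atan2(y, x) = 67.27°.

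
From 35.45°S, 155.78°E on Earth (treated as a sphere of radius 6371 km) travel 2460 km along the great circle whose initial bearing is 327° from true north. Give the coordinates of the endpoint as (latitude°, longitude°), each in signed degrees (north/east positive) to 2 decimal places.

-16.26°, 143.44°

Angular distance δ = d/R = 2460/6371 = 0.38612 rad; initial bearing θ = 5.7072 rad.
sin φ₂ = sin φ₁ cos δ + cos φ₁ sin δ cos θ = (-0.5800)(0.9264) + (0.8146)(0.3766)(0.8387) = -0.2800, so φ₂ = -16.26°.
Δλ = atan2(sin θ sin δ cos φ₁, cos δ − sin φ₁ sin φ₂) = atan2(-0.1671, 0.7640) = -12.337°.
λ₂ = 155.780° − 12.337° = 143.44°.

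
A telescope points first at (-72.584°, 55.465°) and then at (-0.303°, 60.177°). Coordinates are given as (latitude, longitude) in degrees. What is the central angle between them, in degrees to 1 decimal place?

72.3°

In radians: φ₁ = -1.2668, φ₂ = -0.0053, Δλ = 4.712° = 0.0822 rad.
Haversine: a = sin²(Δφ/2) + cos φ₁ cos φ₂ sin²(Δλ/2) = 0.3478 + (0.2993)(1.0000)(0.0017) = 0.34833.
Central angle c = 2·arcsin(√a) = 1.26260 rad.
So the angular separation is 72.3°.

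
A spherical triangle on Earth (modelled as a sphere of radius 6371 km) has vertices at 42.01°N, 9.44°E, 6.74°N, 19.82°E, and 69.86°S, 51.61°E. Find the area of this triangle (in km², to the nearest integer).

Side lengths (central angles): a = 1.3894, b = 2.0250, c = 0.6362 rad; semiperimeter s = 2.0253.
By l'Huilier's theorem, tan(E/4) = √[tan(s/2) tan((s−a)/2) tan((s−b)/2) tan((s−c)/2)], giving spherical excess E = 0.0316 rad.
Area = E·R² = 0.0316 × (6371)² ≈ 1282185 km².

1282185 km²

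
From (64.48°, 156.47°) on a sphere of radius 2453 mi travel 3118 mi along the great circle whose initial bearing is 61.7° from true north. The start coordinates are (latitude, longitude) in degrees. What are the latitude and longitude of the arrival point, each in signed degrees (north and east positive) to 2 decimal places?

27.49°, -95.02°

Angular distance δ = d/R = 3118/2453 = 1.27110 rad; initial bearing θ = 1.0769 rad.
sin φ₂ = sin φ₁ cos δ + cos φ₁ sin δ cos θ = (0.9024)(0.2952) + (0.4308)(0.9554)(0.4741) = 0.4616, so φ₂ = 27.49°.
Δλ = atan2(sin θ sin δ cos φ₁, cos δ − sin φ₁ sin φ₂) = atan2(0.3624, -0.1213) = 108.506°.
λ₂ = 156.470° + 108.506° = 264.98° → -95.02° after wrapping to (−180°, 180°].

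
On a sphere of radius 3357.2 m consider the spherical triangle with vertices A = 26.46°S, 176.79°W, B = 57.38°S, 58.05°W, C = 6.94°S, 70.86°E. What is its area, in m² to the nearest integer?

Side lengths (central angles): a = 1.8073, b = 1.8589, c = 1.4271 rad; semiperimeter s = 2.5466.
By l'Huilier's theorem, tan(E/4) = √[tan(s/2) tan((s−a)/2) tan((s−b)/2) tan((s−c)/2)], giving spherical excess E = 1.9574 rad.
Area = E·R² = 1.9574 × (3357.2)² ≈ 22061310 m².

22061310 m²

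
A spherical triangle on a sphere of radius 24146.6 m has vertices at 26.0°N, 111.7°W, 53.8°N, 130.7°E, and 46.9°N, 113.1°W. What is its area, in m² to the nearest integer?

Side lengths (central angles): a = 1.1472, b = 0.3653, c = 1.4628 rad; semiperimeter s = 1.4876.
By l'Huilier's theorem, tan(E/4) = √[tan(s/2) tan((s−a)/2) tan((s−b)/2) tan((s−c)/2)], giving spherical excess E = 0.1405 rad.
Area = E·R² = 0.1405 × (24146.6)² ≈ 81944815 m².

81944815 m²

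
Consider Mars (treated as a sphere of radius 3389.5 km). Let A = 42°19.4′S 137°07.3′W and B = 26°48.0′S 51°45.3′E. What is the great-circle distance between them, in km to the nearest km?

In radians: φ₁ = -0.7387, φ₂ = -0.4677, Δλ = -171.123° = -2.9867 rad.
cos c = sin φ₁ sin φ₂ + cos φ₁ cos φ₂ cos Δλ = (-0.6733)(-0.4509) + (0.7394)(0.8926)(-0.9880) = -0.34845,
so c = arccos(-0.34845) = 1.92672 rad.
Distance = R·c = 3389.5 × 1.9267 ≈ 6531 km.

6531 km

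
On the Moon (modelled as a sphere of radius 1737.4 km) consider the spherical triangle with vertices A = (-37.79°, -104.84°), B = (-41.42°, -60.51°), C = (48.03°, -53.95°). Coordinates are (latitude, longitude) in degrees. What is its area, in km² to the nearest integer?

Side lengths (central angles): a = 1.5645, b = 1.6933, c = 0.5929 rad; semiperimeter s = 1.9254.
By l'Huilier's theorem, tan(E/4) = √[tan(s/2) tan((s−a)/2) tan((s−b)/2) tan((s−c)/2)], giving spherical excess E = 0.6149 rad.
Area = E·R² = 0.6149 × (1737.4)² ≈ 1856225 km².

1856225 km²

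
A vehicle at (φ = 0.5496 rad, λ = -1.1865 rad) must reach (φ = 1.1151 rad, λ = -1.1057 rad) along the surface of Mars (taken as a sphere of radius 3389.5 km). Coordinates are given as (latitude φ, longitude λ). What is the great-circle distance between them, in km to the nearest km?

1924 km

In radians: φ₁ = 0.5496, φ₂ = 1.1151, Δλ = 4.629° = 0.0808 rad.
cos c = sin φ₁ sin φ₂ + cos φ₁ cos φ₂ cos Δλ = (0.5223)(0.8980) + (0.8527)(0.4401)(0.9967) = 0.84310,
so c = arccos(0.84310) = 0.56778 rad.
Distance = R·c = 3389.5 × 0.5678 ≈ 1924 km.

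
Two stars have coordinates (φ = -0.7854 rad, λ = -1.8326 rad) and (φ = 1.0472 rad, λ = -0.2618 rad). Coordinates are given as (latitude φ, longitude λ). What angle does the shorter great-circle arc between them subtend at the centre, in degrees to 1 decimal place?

127.8°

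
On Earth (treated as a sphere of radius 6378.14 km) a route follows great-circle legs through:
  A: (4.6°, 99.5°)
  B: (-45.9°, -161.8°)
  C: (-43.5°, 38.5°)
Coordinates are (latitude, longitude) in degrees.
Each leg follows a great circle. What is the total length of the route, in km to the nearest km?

Leg A→B: central angle 1.7340 rad, distance 11059.9 km.
Leg B→C: central angle 1.5499 rad, distance 9885.6 km.
Total: 11059.9 + 9885.6 ≈ 20946 km.

20946 km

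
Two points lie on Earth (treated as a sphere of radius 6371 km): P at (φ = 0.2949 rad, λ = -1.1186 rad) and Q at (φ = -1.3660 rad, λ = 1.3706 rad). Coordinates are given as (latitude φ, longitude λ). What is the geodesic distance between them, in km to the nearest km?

In radians: φ₁ = 0.2949, φ₂ = -1.3660, Δλ = 142.621° = 2.4892 rad.
cos c = sin φ₁ sin φ₂ + cos φ₁ cos φ₂ cos Δλ = (0.2906)(-0.9791) + (0.9568)(0.2034)(-0.7946) = -0.43920,
so c = arccos(-0.43920) = 2.02550 rad.
Distance = R·c = 6371 × 2.0255 ≈ 12904 km.

12904 km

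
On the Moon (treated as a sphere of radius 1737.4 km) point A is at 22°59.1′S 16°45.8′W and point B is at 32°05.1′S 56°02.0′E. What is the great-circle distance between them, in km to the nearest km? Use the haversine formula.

1941 km

Let φ₁ = -0.4012 rad, φ₂ = -0.5600 rad, and Δλ = 1.2705 rad.
Haversine: a = sin²(Δφ/2) + cos φ₁ cos φ₂ sin²(Δλ/2) = 0.0063 + (0.9206)(0.8473)(0.3521) = 0.28094.
Central angle c = 2·arcsin(√a) = 1.11730 rad.
Distance = R·c = 1737.4 × 1.1173 ≈ 1941 km.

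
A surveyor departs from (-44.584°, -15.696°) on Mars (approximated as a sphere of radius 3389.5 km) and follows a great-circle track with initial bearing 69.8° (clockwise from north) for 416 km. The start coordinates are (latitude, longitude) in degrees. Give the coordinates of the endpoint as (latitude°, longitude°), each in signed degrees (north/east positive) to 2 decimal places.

Angular distance δ = d/R = 416/3389.5 = 0.12273 rad; initial bearing θ = 1.2182 rad.
sin φ₂ = sin φ₁ cos δ + cos φ₁ sin δ cos θ = (-0.7020)(0.9925) + (0.7122)(0.1224)(0.3453) = -0.6666, so φ₂ = -41.80°.
Δλ = atan2(sin θ sin δ cos φ₁, cos δ − sin φ₁ sin φ₂) = atan2(0.0818, 0.5246) = 8.866°.
λ₂ = -15.696° + 8.866° = -6.83°.

-41.80°, -6.83°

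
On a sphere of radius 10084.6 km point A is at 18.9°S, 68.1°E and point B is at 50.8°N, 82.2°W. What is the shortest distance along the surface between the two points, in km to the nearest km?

Let φ₁ = -0.3299 rad, φ₂ = 0.8866 rad, and Δλ = -2.6232 rad.
Haversine: a = sin²(Δφ/2) + cos φ₁ cos φ₂ sin²(Δλ/2) = 0.3265 + (0.9461)(0.6320)(0.9343) = 0.88521.
Central angle c = 2·arcsin(√a) = 2.45030 rad.
Distance = R·c = 10084.6 × 2.4503 ≈ 24710 km.

24710 km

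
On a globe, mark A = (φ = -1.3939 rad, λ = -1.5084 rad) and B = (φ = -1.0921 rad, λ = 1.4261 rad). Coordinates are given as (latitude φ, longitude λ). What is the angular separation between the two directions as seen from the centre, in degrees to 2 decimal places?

With latitudes φ₁ = -79.865°, φ₂ = -62.573° and longitude difference Δλ = 168.134°:
Haversine: a = sin²(Δφ/2) + cos φ₁ cos φ₂ sin²(Δλ/2) = 0.0226 + (0.1760)(0.4606)(0.9893) = 0.10279.
Central angle c = 2·arcsin(√a) = 0.65275 rad.
So the angular separation is 37.40°.

37.40°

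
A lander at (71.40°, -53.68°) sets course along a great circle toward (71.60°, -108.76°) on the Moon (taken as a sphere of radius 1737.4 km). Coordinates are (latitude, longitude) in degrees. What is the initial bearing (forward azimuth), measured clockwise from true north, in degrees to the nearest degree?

297°

Δλ = -55.080° = -0.9613 rad.
y = sin Δλ · cos φ₂ = (-0.8200)(0.3156) = -0.2588
x = cos φ₁ sin φ₂ − sin φ₁ cos φ₂ cos Δλ = (0.3190)(0.9489) − (0.9478)(0.3156)(0.5724) = 0.1314
θ = atan2(y, x) = -63.08°; adding 360° gives 297°.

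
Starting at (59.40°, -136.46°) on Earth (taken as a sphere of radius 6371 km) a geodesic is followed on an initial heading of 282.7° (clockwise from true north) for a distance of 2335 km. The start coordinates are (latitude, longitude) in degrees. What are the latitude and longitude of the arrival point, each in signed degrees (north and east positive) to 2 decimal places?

Angular distance δ = d/R = 2335/6371 = 0.36650 rad; initial bearing θ = 4.9340 rad.
sin φ₂ = sin φ₁ cos δ + cos φ₁ sin δ cos θ = (0.8607)(0.9336) + (0.5090)(0.3584)(0.2198) = 0.8437, so φ₂ = 57.53°.
Δλ = atan2(sin θ sin δ cos φ₁, cos δ − sin φ₁ sin φ₂) = atan2(-0.1780, 0.2074) = -40.631°.
λ₂ = -136.460° − 40.631° = -177.09°.

57.53°, -177.09°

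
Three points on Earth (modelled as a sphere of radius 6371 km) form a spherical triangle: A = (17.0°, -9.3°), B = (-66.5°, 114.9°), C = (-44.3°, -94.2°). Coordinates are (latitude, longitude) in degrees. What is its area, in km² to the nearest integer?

65802243 km²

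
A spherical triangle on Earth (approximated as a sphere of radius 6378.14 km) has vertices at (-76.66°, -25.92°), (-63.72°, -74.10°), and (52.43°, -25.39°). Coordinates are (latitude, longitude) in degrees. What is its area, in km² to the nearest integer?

25931947 km²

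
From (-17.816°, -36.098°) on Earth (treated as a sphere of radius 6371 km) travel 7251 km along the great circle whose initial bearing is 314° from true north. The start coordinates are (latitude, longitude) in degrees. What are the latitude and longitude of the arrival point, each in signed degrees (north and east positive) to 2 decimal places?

Angular distance δ = d/R = 7251/6371 = 1.13813 rad; initial bearing θ = 5.4803 rad.
sin φ₂ = sin φ₁ cos δ + cos φ₁ sin δ cos θ = (-0.3060)(0.4193) + (0.9520)(0.9078)(0.6947) = 0.4721, so φ₂ = 28.17°.
Δλ = atan2(sin θ sin δ cos φ₁, cos δ − sin φ₁ sin φ₂) = atan2(-0.6217, 0.5637) = -47.800°.
λ₂ = -36.098° − 47.800° = -83.90°.

28.17°, -83.90°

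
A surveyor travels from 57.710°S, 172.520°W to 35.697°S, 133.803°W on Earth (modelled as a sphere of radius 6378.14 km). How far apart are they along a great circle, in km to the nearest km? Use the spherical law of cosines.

With latitudes φ₁ = -57.710°, φ₂ = -35.697° and longitude difference Δλ = 38.717°:
cos c = sin φ₁ sin φ₂ + cos φ₁ cos φ₂ cos Δλ = (-0.8454)(-0.5835) + (0.5342)(0.8121)(0.7802) = 0.83176,
so c = arccos(0.83176) = 0.58852 rad.
Distance = R·c = 6378.14 × 0.5885 ≈ 3754 km.

3754 km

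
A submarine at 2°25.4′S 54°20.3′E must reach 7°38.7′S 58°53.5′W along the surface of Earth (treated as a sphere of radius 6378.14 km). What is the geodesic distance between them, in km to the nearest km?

Let φ₁ = -0.0423 rad, φ₂ = -0.1334 rad, and Δλ = -1.9762 rad.
cos c = sin φ₁ sin φ₂ + cos φ₁ cos φ₂ cos Δλ = (-0.0423)(-0.1330) + (0.9991)(0.9911)(-0.3944) = -0.38494,
so c = arccos(-0.38494) = 1.96594 rad.
Distance = R·c = 6378.14 × 1.9659 ≈ 12539 km.

12539 km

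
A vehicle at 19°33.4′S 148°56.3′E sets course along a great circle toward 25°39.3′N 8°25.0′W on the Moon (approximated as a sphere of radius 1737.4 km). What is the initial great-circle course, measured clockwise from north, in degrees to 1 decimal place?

Δλ = -157.355° = -2.7464 rad.
y = sin Δλ · cos φ₂ = (-0.3850)(0.9014) = -0.3471
x = cos φ₁ sin φ₂ − sin φ₁ cos φ₂ cos Δλ = (0.9423)(0.4330) − (-0.3347)(0.9014)(-0.9229) = 0.1295
θ = atan2(y, x) = -69.54°; adding 360° gives 290.5°.

290.5°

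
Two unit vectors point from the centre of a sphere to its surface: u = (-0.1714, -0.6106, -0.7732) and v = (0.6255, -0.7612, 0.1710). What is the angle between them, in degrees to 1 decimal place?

77.0°

u·v = 0.2254; |u| = 1.0000, |v| = 1.0000.
cos θ = (u·v)/(|u||v|) = 0.2254, so θ = 77.0°.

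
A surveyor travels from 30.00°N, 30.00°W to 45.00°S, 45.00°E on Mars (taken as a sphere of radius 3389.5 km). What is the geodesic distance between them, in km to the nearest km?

In radians: φ₁ = 0.5236, φ₂ = -0.7854, Δλ = 75.000° = 1.3090 rad.
cos c = sin φ₁ sin φ₂ + cos φ₁ cos φ₂ cos Δλ = (0.5000)(-0.7071) + (0.8660)(0.7071)(0.2588) = -0.19506,
so c = arccos(-0.19506) = 1.76711 rad.
Distance = R·c = 3389.5 × 1.7671 ≈ 5990 km.

5990 km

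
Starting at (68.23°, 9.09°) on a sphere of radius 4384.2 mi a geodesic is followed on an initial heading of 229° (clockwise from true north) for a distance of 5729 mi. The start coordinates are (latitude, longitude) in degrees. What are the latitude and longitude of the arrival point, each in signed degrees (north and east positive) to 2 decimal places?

0.43°, -37.68°

Angular distance δ = d/R = 5729/4384.2 = 1.30674 rad; initial bearing θ = 3.9968 rad.
sin φ₂ = sin φ₁ cos δ + cos φ₁ sin δ cos θ = (0.9287)(0.2610) + (0.3709)(0.9653)(-0.6561) = 0.0075, so φ₂ = 0.43°.
Δλ = atan2(sin θ sin δ cos φ₁, cos δ − sin φ₁ sin φ₂) = atan2(-0.2702, 0.2540) = -46.767°.
λ₂ = 9.090° − 46.767° = -37.68°.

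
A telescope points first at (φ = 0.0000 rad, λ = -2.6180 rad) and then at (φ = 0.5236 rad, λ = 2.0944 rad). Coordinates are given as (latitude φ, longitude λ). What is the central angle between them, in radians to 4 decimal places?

1.5708 rad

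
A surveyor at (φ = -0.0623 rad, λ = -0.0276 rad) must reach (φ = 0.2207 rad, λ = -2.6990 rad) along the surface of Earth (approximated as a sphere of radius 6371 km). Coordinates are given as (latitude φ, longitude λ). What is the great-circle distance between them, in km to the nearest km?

With latitudes φ₁ = -3.570°, φ₂ = 12.645° and longitude difference Δλ = -153.060°:
Haversine: a = sin²(Δφ/2) + cos φ₁ cos φ₂ sin²(Δλ/2) = 0.0199 + (0.9981)(0.9757)(0.9457) = 0.94090.
Central angle c = 2·arcsin(√a) = 2.65046 rad.
Distance = R·c = 6371 × 2.6505 ≈ 16886 km.

16886 km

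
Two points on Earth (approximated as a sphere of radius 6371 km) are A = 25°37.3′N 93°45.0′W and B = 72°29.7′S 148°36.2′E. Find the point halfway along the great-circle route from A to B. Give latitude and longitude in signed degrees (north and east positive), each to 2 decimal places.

-32.85°, -113.02°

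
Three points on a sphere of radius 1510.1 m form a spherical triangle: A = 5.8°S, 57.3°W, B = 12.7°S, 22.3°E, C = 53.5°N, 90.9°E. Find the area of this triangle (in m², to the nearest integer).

4005402 m²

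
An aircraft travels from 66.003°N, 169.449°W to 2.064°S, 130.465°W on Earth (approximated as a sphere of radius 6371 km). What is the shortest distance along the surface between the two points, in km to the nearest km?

8179 km

In radians: φ₁ = 1.1520, φ₂ = -0.0360, Δλ = 38.984° = 0.6804 rad.
cos c = sin φ₁ sin φ₂ + cos φ₁ cos φ₂ cos Δλ = (0.9136)(-0.0360) + (0.4067)(0.9994)(0.7773) = 0.28302,
so c = arccos(0.28302) = 1.28385 rad.
Distance = R·c = 6371 × 1.2839 ≈ 8179 km.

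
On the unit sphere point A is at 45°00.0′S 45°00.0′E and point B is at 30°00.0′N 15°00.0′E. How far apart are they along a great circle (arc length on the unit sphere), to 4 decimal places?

1.3931

In radians: φ₁ = -0.7854, φ₂ = 0.5236, Δλ = -30.000° = -0.5236 rad.
cos c = sin φ₁ sin φ₂ + cos φ₁ cos φ₂ cos Δλ = (-0.7071)(0.5000) + (0.7071)(0.8660)(0.8660) = 0.17678,
so c = arccos(0.17678) = 1.39309 rad.
On the unit sphere the arc length equals the central angle: 1.3931.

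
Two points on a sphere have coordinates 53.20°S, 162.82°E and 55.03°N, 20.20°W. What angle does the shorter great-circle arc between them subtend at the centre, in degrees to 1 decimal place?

Let φ₁ = -0.9285 rad, φ₂ = 0.9605 rad, and Δλ = 3.0889 rad.
Haversine: a = sin²(Δφ/2) + cos φ₁ cos φ₂ sin²(Δλ/2) = 0.6564 + (0.5990)(0.5731)(0.9993) = 0.99951.
Central angle c = 2·arcsin(√a) = 3.09716 rad.
So the angular separation is 177.5°.

177.5°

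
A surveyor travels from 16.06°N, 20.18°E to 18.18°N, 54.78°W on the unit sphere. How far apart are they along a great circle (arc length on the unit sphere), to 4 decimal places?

1.2417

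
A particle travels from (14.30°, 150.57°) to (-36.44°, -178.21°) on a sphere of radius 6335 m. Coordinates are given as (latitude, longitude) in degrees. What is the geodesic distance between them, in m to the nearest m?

With latitudes φ₁ = 14.300°, φ₂ = -36.440° and longitude difference Δλ = 31.220°:
cos c = sin φ₁ sin φ₂ + cos φ₁ cos φ₂ cos Δλ = (0.2470)(-0.5940) + (0.9690)(0.8045)(0.8552) = 0.51995,
so c = arccos(0.51995) = 1.02401 rad.
Distance = R·c = 6335 × 1.0240 ≈ 6487 m.

6487 m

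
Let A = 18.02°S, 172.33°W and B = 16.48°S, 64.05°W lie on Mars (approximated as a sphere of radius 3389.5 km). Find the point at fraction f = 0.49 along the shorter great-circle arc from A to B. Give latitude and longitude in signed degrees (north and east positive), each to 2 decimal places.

Central angle δ = 1.7704 rad. Interpolating on the sphere with fraction f = 0.49:
P = [sin((1−f)δ)·A + sin(fδ)·B] / sin δ = 0.8010·A + 0.7782·B in Cartesian coordinates,
giving P = (-0.4284, -0.7726, -0.4685), i.e. latitude -27.94°, longitude -119.01°.

-27.94°, -119.01°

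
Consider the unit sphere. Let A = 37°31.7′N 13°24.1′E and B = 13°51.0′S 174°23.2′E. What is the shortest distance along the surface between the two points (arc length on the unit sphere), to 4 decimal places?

2.6338

Let φ₁ = 0.6550 rad, φ₂ = -0.2417 rad, and Δλ = 2.8097 rad.
cos c = sin φ₁ sin φ₂ + cos φ₁ cos φ₂ cos Δλ = (0.6092)(-0.2394) + (0.7931)(0.9709)(-0.9454) = -0.87380,
so c = arccos(-0.87380) = 2.63376 rad.
On the unit sphere the arc length equals the central angle: 2.6338.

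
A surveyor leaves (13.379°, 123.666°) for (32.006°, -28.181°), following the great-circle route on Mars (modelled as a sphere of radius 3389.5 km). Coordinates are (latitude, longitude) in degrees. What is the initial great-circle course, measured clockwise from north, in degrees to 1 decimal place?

329.8°

Δλ = -151.847° = -2.6502 rad.
y = sin Δλ · cos φ₂ = (-0.4718)(0.8480) = -0.4001
x = cos φ₁ sin φ₂ − sin φ₁ cos φ₂ cos Δλ = (0.9729)(0.5300) − (0.2314)(0.8480)(-0.8817) = 0.6886
θ = atan2(y, x) = -30.16°; adding 360° gives 329.8°.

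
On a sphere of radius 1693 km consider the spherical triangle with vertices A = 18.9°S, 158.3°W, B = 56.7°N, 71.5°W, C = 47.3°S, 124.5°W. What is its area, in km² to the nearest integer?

Side lengths (central angles): a = 1.9716, b = 0.6901, c = 1.8150 rad; semiperimeter s = 2.2383.
By l'Huilier's theorem, tan(E/4) = √[tan(s/2) tan((s−a)/2) tan((s−b)/2) tan((s−c)/2)], giving spherical excess E = 0.9461 rad.
Area = E·R² = 0.9461 × (1693)² ≈ 2711884 km².

2711884 km²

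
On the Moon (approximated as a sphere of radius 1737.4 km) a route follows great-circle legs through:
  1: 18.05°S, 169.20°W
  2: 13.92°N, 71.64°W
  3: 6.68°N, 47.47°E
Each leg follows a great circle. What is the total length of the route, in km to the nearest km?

6594 km

Leg 1→2: central angle 1.7680 rad, distance 3071.8 km.
Leg 2→3: central angle 2.0275 rad, distance 3522.6 km.
Total: 3071.8 + 3522.6 ≈ 6594 km.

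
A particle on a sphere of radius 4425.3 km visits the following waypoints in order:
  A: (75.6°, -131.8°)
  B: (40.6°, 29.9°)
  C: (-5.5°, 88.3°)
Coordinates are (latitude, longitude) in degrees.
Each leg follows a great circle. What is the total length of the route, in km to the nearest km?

10326 km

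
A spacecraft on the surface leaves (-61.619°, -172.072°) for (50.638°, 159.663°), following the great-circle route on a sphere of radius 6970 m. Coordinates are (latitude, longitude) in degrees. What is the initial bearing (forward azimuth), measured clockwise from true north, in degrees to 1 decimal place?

340.7°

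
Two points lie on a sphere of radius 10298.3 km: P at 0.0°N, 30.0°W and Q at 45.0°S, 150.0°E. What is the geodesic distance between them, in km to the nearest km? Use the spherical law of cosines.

Let φ₁ = 0.0000 rad, φ₂ = -0.7854 rad, and Δλ = -3.1416 rad.
cos c = sin φ₁ sin φ₂ + cos φ₁ cos φ₂ cos Δλ = (0.0000)(-0.7071) + (1.0000)(0.7071)(-1.0000) = -0.70711,
so c = arccos(-0.70711) = 2.35619 rad.
Distance = R·c = 10298.3 × 2.3562 ≈ 24265 km.

24265 km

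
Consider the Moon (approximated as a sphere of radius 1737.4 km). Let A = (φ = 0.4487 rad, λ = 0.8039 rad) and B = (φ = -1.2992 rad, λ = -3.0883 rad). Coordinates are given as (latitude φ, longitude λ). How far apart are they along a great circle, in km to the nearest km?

3836 km

With latitudes φ₁ = 25.709°, φ₂ = -74.439° and longitude difference Δλ = 136.993°:
cos c = sin φ₁ sin φ₂ + cos φ₁ cos φ₂ cos Δλ = (0.4338)(-0.9633) + (0.9010)(0.2683)(-0.7313) = -0.59465,
so c = arccos(-0.59465) = 2.20763 rad.
Distance = R·c = 1737.4 × 2.2076 ≈ 3836 km.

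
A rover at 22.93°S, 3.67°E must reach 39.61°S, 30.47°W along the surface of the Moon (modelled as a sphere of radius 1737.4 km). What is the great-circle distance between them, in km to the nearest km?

1010 km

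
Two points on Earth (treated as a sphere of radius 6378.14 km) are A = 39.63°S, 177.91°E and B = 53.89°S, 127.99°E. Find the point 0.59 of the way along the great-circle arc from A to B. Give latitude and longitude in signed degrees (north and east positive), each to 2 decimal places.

-50.78°, 151.83°

Central angle δ = 0.6308 rad. Interpolating on the sphere with fraction f = 0.59:
P = [sin((1−f)δ)·A + sin(fδ)·B] / sin δ = 0.4336·A + 0.6166·B in Cartesian coordinates,
giving P = (-0.5574, 0.2986, -0.7747), i.e. latitude -50.78°, longitude 151.83°.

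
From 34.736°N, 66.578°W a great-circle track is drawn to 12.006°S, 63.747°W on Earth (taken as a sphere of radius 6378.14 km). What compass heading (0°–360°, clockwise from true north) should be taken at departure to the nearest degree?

176°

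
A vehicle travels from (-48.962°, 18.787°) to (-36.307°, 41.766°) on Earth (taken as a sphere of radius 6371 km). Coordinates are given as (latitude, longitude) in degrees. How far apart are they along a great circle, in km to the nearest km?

2333 km

In radians: φ₁ = -0.8545, φ₂ = -0.6337, Δλ = 22.979° = 0.4011 rad.
cos c = sin φ₁ sin φ₂ + cos φ₁ cos φ₂ cos Δλ = (-0.7543)(-0.5921) + (0.6566)(0.8059)(0.9206) = 0.93372,
so c = arccos(0.93372) = 0.36612 rad.
Distance = R·c = 6371 × 0.3661 ≈ 2333 km.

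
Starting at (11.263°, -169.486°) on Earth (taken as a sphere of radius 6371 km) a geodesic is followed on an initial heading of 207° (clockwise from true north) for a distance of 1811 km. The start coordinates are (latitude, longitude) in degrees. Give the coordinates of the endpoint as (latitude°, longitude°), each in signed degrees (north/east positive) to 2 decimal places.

-3.30°, -176.81°

Angular distance δ = d/R = 1811/6371 = 0.28426 rad; initial bearing θ = 3.6128 rad.
sin φ₂ = sin φ₁ cos δ + cos φ₁ sin δ cos θ = (0.1953)(0.9599) + (0.9807)(0.2804)(-0.8910) = -0.0576, so φ₂ = -3.30°.
Δλ = atan2(sin θ sin δ cos φ₁, cos δ − sin φ₁ sin φ₂) = atan2(-0.1249, 0.9711) = -7.327°.
λ₂ = -169.486° − 7.327° = -176.81°.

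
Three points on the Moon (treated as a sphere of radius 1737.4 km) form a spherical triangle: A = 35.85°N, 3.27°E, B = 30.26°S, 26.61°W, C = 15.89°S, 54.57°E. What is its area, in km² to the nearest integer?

2620795 km²

Side lengths (central angles): a = 1.3022, b = 1.2376, c = 1.2536 rad; semiperimeter s = 1.8967.
By l'Huilier's theorem, tan(E/4) = √[tan(s/2) tan((s−a)/2) tan((s−b)/2) tan((s−c)/2)], giving spherical excess E = 0.8682 rad.
Area = E·R² = 0.8682 × (1737.4)² ≈ 2620795 km².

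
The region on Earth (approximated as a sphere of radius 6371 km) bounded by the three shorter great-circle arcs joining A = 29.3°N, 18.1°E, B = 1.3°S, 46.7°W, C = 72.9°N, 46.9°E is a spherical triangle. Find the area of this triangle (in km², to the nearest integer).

Side lengths (central angles): a = 1.6109, b = 0.8059, c = 1.2024 rad; semiperimeter s = 1.8096.
By l'Huilier's theorem, tan(E/4) = √[tan(s/2) tan((s−a)/2) tan((s−b)/2) tan((s−c)/2)], giving spherical excess E = 0.5865 rad.
Area = E·R² = 0.5865 × (6371)² ≈ 23804093 km².

23804093 km²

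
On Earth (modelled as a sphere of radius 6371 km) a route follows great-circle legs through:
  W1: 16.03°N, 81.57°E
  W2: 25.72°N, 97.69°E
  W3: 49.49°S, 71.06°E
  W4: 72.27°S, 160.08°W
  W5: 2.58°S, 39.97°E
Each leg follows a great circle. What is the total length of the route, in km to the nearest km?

Leg W1→W2: central angle 0.3121 rad, distance 1988.5 km.
Leg W2→W3: central angle 1.3764 rad, distance 8768.9 km.
Leg W3→W4: central angle 0.9272 rad, distance 5907.3 km.
Leg W4→W5: central angle 1.8162 rad, distance 11570.8 km.
Total: 1988.5 + 8768.9 + 5907.3 + 11570.8 ≈ 28235 km.

28235 km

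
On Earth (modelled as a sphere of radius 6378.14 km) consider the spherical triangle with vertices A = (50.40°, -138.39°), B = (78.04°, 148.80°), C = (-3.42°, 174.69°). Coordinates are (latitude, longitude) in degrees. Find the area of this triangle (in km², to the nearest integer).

18415514 km²

Side lengths (central angles): a = 1.4427, b = 1.1716, c = 0.6554 rad; semiperimeter s = 1.6349.
By l'Huilier's theorem, tan(E/4) = √[tan(s/2) tan((s−a)/2) tan((s−b)/2) tan((s−c)/2)], giving spherical excess E = 0.4527 rad.
Area = E·R² = 0.4527 × (6378.14)² ≈ 18415514 km².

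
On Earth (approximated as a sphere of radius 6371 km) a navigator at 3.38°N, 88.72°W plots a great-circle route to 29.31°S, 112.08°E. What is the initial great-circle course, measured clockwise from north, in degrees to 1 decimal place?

Δλ = -159.200° = -2.7786 rad.
y = sin Δλ · cos φ₂ = (-0.3551)(0.8720) = -0.3096
x = cos φ₁ sin φ₂ − sin φ₁ cos φ₂ cos Δλ = (0.9983)(-0.4895) − (0.0590)(0.8720)(-0.9348) = -0.4406
θ = atan2(y, x) = -144.90°; adding 360° gives 215.1°.

215.1°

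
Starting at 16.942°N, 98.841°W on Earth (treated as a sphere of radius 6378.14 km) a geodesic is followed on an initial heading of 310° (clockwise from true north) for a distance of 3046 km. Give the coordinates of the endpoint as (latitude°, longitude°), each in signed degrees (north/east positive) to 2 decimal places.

32.78°, -123.60°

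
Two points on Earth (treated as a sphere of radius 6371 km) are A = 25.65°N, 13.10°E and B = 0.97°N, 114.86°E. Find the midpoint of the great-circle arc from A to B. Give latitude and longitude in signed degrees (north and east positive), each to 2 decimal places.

Central angle δ = 1.7481 rad. Interpolating on the sphere with fraction f = 0.5:
P = [sin((1−f)δ)·A + sin(fδ)·B] / sin δ = 0.7791·A + 0.7791·B in Cartesian coordinates,
giving P = (0.3566, 0.8660, 0.3505), i.e. latitude 20.52°, longitude 67.62°.

20.52°, 67.62°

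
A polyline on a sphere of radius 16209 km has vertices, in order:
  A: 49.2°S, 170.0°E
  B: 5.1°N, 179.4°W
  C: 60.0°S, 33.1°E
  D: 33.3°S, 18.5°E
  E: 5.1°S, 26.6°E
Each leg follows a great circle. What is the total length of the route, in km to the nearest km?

65759 km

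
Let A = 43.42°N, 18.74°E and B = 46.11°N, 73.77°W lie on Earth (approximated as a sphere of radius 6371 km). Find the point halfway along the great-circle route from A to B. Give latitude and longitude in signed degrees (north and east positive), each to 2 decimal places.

The central angle between A and B is δ = 1.0778 rad.
With f = 0.5, the slerp weights are sin((1−f)δ)/sin δ = 0.5826 and sin(fδ)/sin δ = 0.5826.
Weighted sum of the unit vectors: (0.5826)·(0.6878,0.2334,0.6873) + (0.5826)·(0.1938,-0.6656,0.7207) = (0.5136, -0.2518, 0.8203).
Converting back: φ = atan2(z, √(x²+y²)) = 55.11°, λ = atan2(y, x) = -26.12°.

55.11°, -26.12°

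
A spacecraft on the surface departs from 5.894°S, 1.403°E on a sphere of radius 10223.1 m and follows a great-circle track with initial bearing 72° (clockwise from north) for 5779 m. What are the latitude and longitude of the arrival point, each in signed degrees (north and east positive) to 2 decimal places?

Angular distance δ = d/R = 5779/10223.1 = 0.56529 rad; initial bearing θ = 1.2566 rad.
sin φ₂ = sin φ₁ cos δ + cos φ₁ sin δ cos θ = (-0.1027)(0.8444) + (0.9947)(0.5357)(0.3090) = 0.0779, so φ₂ = 4.47°.
Δλ = atan2(sin θ sin δ cos φ₁, cos δ − sin φ₁ sin φ₂) = atan2(0.5067, 0.8524) = 30.730°.
λ₂ = 1.403° + 30.730° = 32.13°.

4.47°, 32.13°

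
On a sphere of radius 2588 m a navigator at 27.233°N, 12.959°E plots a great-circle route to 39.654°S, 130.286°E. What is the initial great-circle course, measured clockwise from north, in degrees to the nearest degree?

121°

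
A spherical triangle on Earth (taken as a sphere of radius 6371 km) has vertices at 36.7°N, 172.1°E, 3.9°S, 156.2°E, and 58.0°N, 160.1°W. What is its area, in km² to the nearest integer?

1269709 km²

Side lengths (central angles): a = 1.2403, b = 0.4893, c = 0.7544 rad; semiperimeter s = 1.2420.
By l'Huilier's theorem, tan(E/4) = √[tan(s/2) tan((s−a)/2) tan((s−b)/2) tan((s−c)/2)], giving spherical excess E = 0.0313 rad.
Area = E·R² = 0.0313 × (6371)² ≈ 1269709 km².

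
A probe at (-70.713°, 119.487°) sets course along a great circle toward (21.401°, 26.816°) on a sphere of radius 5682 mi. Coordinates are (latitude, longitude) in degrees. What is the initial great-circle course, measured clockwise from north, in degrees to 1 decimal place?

274.9°

Δλ = -92.671° = -1.6174 rad.
y = sin Δλ · cos φ₂ = (-0.9989)(0.9310) = -0.9300
x = cos φ₁ sin φ₂ − sin φ₁ cos φ₂ cos Δλ = (0.3303)(0.3649) − (-0.9439)(0.9310)(-0.0466) = 0.0796
θ = atan2(y, x) = -85.11°; adding 360° gives 274.9°.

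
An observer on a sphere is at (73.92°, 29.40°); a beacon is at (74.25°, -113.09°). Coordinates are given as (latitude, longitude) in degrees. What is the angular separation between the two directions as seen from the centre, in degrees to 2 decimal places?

30.10°

Let φ₁ = 1.2901 rad, φ₂ = 1.2959 rad, and Δλ = -2.4869 rad.
cos c = sin φ₁ sin φ₂ + cos φ₁ cos φ₂ cos Δλ = (0.9609)(0.9625) + (0.2770)(0.2714)(-0.7932) = 0.86516,
so c = arccos(0.86516) = 0.52532 rad.
So the angular separation is 30.10°.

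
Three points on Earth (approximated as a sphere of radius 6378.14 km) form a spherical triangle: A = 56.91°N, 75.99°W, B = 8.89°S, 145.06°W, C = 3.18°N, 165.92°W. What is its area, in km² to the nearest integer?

16128655 km²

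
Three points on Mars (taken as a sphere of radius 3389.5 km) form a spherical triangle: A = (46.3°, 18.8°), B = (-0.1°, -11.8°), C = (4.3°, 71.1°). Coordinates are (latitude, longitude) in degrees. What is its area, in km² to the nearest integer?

7006962 km²

Side lengths (central angles): a = 1.4474, b = 1.0753, c = 0.9355 rad; semiperimeter s = 1.7291.
By l'Huilier's theorem, tan(E/4) = √[tan(s/2) tan((s−a)/2) tan((s−b)/2) tan((s−c)/2)], giving spherical excess E = 0.6099 rad.
Area = E·R² = 0.6099 × (3389.5)² ≈ 7006962 km².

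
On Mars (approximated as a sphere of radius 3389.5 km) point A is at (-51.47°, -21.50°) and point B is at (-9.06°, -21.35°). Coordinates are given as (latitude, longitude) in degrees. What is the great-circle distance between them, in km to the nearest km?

Let φ₁ = -0.8983 rad, φ₂ = -0.1581 rad, and Δλ = 0.0026 rad.
cos c = sin φ₁ sin φ₂ + cos φ₁ cos φ₂ cos Δλ = (-0.7823)(-0.1575) + (0.6229)(0.9875)(1.0000) = 0.73834,
so c = arccos(0.73834) = 0.74020 rad.
Distance = R·c = 3389.5 × 0.7402 ≈ 2509 km.

2509 km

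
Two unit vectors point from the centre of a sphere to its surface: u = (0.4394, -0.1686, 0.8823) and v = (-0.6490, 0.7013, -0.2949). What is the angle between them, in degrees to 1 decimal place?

u·v = -0.6636; |u| = 1.0000, |v| = 1.0000.
cos θ = (u·v)/(|u||v|) = -0.6636, so θ = 131.6°.

131.6°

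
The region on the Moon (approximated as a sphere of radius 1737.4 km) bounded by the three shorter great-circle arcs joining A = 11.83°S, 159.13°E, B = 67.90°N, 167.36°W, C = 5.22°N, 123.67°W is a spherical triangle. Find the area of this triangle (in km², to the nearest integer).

Side lengths (central angles): a = 1.2077, b = 1.3722, c = 1.4534 rad; semiperimeter s = 2.0167.
By l'Huilier's theorem, tan(E/4) = √[tan(s/2) tan((s−a)/2) tan((s−b)/2) tan((s−c)/2)], giving spherical excess E = 1.0029 rad.
Area = E·R² = 1.0029 × (1737.4)² ≈ 3027208 km².

3027208 km²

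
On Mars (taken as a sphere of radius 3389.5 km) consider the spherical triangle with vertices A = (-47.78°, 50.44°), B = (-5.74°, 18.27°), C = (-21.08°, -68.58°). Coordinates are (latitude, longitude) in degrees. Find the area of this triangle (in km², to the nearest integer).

Side lengths (central angles): a = 1.4837, b = 1.6086, c = 0.8763 rad; semiperimeter s = 1.9843.
By l'Huilier's theorem, tan(E/4) = √[tan(s/2) tan((s−a)/2) tan((s−b)/2) tan((s−c)/2)], giving spherical excess E = 0.8453 rad.
Area = E·R² = 0.8453 × (3389.5)² ≈ 9711196 km².

9711196 km²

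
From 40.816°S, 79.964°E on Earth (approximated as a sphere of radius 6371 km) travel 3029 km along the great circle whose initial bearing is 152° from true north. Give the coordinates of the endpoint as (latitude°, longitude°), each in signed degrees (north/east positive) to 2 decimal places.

-62.50°, 107.70°

Angular distance δ = d/R = 3029/6371 = 0.47544 rad; initial bearing θ = 2.6529 rad.
sin φ₂ = sin φ₁ cos δ + cos φ₁ sin δ cos θ = (-0.6536)(0.8891) + (0.7568)(0.4577)(-0.8829) = -0.8870, so φ₂ = -62.50°.
Δλ = atan2(sin θ sin δ cos φ₁, cos δ − sin φ₁ sin φ₂) = atan2(0.1626, 0.3093) = 27.734°.
λ₂ = 79.964° + 27.734° = 107.70°.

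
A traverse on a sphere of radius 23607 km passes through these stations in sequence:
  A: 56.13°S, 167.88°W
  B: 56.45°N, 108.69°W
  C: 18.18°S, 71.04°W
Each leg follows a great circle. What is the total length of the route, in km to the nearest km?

Leg A→B: central angle 2.1344 rad, distance 50386.3 km.
Leg B→C: central angle 1.4145 rad, distance 33391.0 km.
Total: 50386.3 + 33391.0 ≈ 83777 km.

83777 km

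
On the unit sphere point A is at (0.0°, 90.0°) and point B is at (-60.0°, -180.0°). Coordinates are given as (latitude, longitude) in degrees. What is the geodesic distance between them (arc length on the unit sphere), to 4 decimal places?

1.5708

Let φ₁ = 0.0000 rad, φ₂ = -1.0472 rad, and Δλ = 1.5708 rad.
cos c = sin φ₁ sin φ₂ + cos φ₁ cos φ₂ cos Δλ = (0.0000)(-0.8660) + (1.0000)(0.5000)(0.0000) = -0.00000,
so c = arccos(-0.00000) = 1.57080 rad.
On the unit sphere the arc length equals the central angle: 1.5708.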